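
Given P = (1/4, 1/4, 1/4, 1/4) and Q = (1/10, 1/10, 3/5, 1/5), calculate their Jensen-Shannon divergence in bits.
0.1035 bits

Jensen-Shannon divergence is:
JSD(P||Q) = 0.5 × D_KL(P||M) + 0.5 × D_KL(Q||M)
where M = 0.5 × (P + Q) is the mixture distribution.

M = 0.5 × (1/4, 1/4, 1/4, 1/4) + 0.5 × (1/10, 1/10, 3/5, 1/5) = (7/40, 7/40, 17/40, 9/40)

D_KL(P||M) = 0.1039 bits
D_KL(Q||M) = 0.1030 bits

JSD(P||Q) = 0.5 × 0.1039 + 0.5 × 0.1030 = 0.1035 bits

Unlike KL divergence, JSD is symmetric and bounded: 0 ≤ JSD ≤ log(2).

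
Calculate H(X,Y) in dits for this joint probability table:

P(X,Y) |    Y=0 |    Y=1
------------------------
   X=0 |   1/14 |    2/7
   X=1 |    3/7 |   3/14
0.5384 dits

Joint entropy is H(X,Y) = -Σ_{x,y} p(x,y) log p(x,y).

Summing over all non-zero entries:
H(X,Y) = -[1/14·log_10(1/14) + 2/7·log_10(2/7) + 3/7·log_10(3/7) + 3/14·log_10(3/14)]
H(X,Y) = 0.5384 dits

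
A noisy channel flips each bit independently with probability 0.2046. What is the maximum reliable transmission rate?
0.2690 bits

For a binary symmetric channel (BSC) with error probability p:
Capacity C = 1 - H(p) bits per symbol

where H(p) = -p log₂(p) - (1-p) log₂(1-p) is the binary entropy function.

H(0.2046) = 0.7310 bits
C = 1 - 0.7310 = 0.2690 bits per symbol

This means we can reliably transmit up to 0.2690 bits of information per channel use.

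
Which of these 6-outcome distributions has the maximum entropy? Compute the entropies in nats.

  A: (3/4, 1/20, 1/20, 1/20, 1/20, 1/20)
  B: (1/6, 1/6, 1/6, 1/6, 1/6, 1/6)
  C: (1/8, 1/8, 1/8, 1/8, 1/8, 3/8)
B

For a discrete distribution over n outcomes, entropy is maximized by the uniform distribution.

Computing entropies:
H(A) = 0.9647 nats
H(B) = 1.7918 nats
H(C) = 1.6675 nats

The uniform distribution (where all probabilities equal 1/6) achieves the maximum entropy of log_e(6) = 1.7918 nats.

Distribution B has the highest entropy.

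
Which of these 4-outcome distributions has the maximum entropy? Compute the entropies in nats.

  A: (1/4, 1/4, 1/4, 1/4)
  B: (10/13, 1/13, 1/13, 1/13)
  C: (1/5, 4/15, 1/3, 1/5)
A

For a discrete distribution over n outcomes, entropy is maximized by the uniform distribution.

Computing entropies:
H(A) = 1.3863 nats
H(B) = 0.7937 nats
H(C) = 1.3624 nats

The uniform distribution (where all probabilities equal 1/4) achieves the maximum entropy of log_e(4) = 1.3863 nats.

Distribution A has the highest entropy.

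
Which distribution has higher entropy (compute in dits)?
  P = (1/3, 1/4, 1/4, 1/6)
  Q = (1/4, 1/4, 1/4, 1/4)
Q

Computing entropies in dits:
H(P) = 0.5898
H(Q) = 0.6021

Distribution Q has higher entropy.

Intuition: The distribution closer to uniform (more spread out) has higher entropy.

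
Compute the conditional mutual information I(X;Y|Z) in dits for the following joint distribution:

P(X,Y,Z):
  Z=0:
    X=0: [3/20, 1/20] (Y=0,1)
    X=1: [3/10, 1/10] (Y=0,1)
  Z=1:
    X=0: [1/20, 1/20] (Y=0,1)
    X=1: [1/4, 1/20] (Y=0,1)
0.0089 dits

Conditional mutual information: I(X;Y|Z) = H(X|Z) + H(Y|Z) - H(X,Y|Z)

H(Z) = 0.2923
H(X,Z) = 0.5558 → H(X|Z) = 0.2635
H(Y,Z) = 0.5365 → H(Y|Z) = 0.2442
H(X,Y,Z) = 0.7912 → H(X,Y|Z) = 0.4989

I(X;Y|Z) = 0.2635 + 0.2442 - 0.4989 = 0.0089 dits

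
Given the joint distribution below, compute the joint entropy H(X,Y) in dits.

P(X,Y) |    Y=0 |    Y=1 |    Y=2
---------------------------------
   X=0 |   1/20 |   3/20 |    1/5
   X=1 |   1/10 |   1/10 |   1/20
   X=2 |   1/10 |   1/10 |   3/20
0.9171 dits

Joint entropy is H(X,Y) = -Σ_{x,y} p(x,y) log p(x,y).

Summing over all non-zero entries:
H(X,Y) = -[1/20·log_10(1/20) + 3/20·log_10(3/20) + 1/5·log_10(1/5) + 1/10·log_10(1/10) + 1/10·log_10(1/10) + 1/20·log_10(1/20) + 1/10·log_10(1/10) + 1/10·log_10(1/10) + 3/20·log_10(3/20)]
H(X,Y) = 0.9171 dits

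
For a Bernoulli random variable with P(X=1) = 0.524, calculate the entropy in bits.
0.9983 bits

The binary entropy function is:
H(p) = -p log(p) - (1-p) log(1-p)

H(0.524) = -0.524 × log_2(0.524) - 0.476 × log_2(0.476)
H(0.524) = 0.9983 bits

Note: Binary entropy is maximized at p=0.5 (H=1 bit) and minimized at p=0 or p=1 (H=0).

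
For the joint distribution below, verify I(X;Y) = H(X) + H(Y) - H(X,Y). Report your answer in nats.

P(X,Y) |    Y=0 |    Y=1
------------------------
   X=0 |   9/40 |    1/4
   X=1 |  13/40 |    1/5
I(X;Y) = 0.0107 nats

Mutual information has multiple equivalent forms:
- I(X;Y) = H(X) - H(X|Y)
- I(X;Y) = H(Y) - H(Y|X)
- I(X;Y) = H(X) + H(Y) - H(X,Y)

Computing all quantities:
H(X) = 0.6919, H(Y) = 0.6881, H(X,Y) = 1.3694
H(X|Y) = 0.6812, H(Y|X) = 0.6775

Verification:
H(X) - H(X|Y) = 0.6919 - 0.6812 = 0.0107
H(Y) - H(Y|X) = 0.6881 - 0.6775 = 0.0107
H(X) + H(Y) - H(X,Y) = 0.6919 + 0.6881 - 1.3694 = 0.0107

All forms give I(X;Y) = 0.0107 nats. ✓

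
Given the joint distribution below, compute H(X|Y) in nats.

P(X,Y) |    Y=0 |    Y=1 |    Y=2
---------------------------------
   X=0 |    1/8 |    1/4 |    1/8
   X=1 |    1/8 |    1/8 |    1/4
0.6507 nats

Using the chain rule: H(X|Y) = H(X,Y) - H(Y)

First, compute H(X,Y) = 1.7329 nats

Marginal P(Y) = (1/4, 3/8, 3/8)
H(Y) = 1.0822 nats

H(X|Y) = H(X,Y) - H(Y) = 1.7329 - 1.0822 = 0.6507 nats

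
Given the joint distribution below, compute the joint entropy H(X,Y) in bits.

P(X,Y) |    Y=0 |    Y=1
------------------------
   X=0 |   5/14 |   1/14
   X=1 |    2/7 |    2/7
1.8352 bits

Joint entropy is H(X,Y) = -Σ_{x,y} p(x,y) log p(x,y).

Summing over all non-zero entries:
H(X,Y) = -[5/14·log_2(5/14) + 1/14·log_2(1/14) + 2/7·log_2(2/7) + 2/7·log_2(2/7)]
H(X,Y) = 1.8352 bits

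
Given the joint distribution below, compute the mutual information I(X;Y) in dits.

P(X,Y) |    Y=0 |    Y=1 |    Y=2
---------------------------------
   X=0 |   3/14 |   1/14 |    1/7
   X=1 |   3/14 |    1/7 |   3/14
0.0039 dits

Mutual information: I(X;Y) = H(X) + H(Y) - H(X,Y)

Marginals:
P(X) = (3/7, 4/7), H(X) = 0.2966 dits
P(Y) = (3/7, 3/14, 5/14), H(Y) = 0.4608 dits

Joint entropy: H(X,Y) = 0.7534 dits

I(X;Y) = 0.2966 + 0.4608 - 0.7534 = 0.0039 dits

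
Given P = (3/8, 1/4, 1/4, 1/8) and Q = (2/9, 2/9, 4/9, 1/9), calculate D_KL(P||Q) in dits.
0.0419 dits

KL divergence: D_KL(P||Q) = Σ p(x) log(p(x)/q(x))

Computing term by term:
  x=0: 3/8 × log_10[(3/8)/(2/9)] = 3/8 × 0.2272 = 0.0852
  x=1: 1/4 × log_10[(1/4)/(2/9)] = 1/4 × 0.0512 = 0.0128
  x=2: 1/4 × log_10[(1/4)/(4/9)] = 1/4 × -0.2499 = -0.0625
  x=3: 1/8 × log_10[(1/8)/(1/9)] = 1/8 × 0.0512 = 0.0064

D_KL(P||Q) = 0.0419 dits

Note: KL divergence is always non-negative and equals 0 iff P = Q.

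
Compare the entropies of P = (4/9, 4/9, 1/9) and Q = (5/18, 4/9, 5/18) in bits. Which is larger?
Q

Computing entropies in bits:
H(P) = 1.3921
H(Q) = 1.5466

Distribution Q has higher entropy.

Intuition: The distribution closer to uniform (more spread out) has higher entropy.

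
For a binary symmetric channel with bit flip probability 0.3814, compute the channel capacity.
0.0410 bits

For a binary symmetric channel (BSC) with error probability p:
Capacity C = 1 - H(p) bits per symbol

where H(p) = -p log₂(p) - (1-p) log₂(1-p) is the binary entropy function.

H(0.3814) = 0.9590 bits
C = 1 - 0.9590 = 0.0410 bits per symbol

This means we can reliably transmit up to 0.0410 bits of information per channel use.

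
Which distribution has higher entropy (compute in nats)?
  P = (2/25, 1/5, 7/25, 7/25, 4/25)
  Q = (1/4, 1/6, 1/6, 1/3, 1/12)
P

Computing entropies in nats:
H(P) = 1.5300
H(Q) = 1.5171

Distribution P has higher entropy.

Intuition: The distribution closer to uniform (more spread out) has higher entropy.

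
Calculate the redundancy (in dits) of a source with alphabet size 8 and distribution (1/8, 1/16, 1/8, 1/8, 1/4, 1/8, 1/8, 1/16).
0.0376 dits

Redundancy measures how far a source is from maximum entropy:
R = H_max - H(X)

Maximum entropy for 8 symbols: H_max = log_10(8) = 0.9031 dits
Actual entropy: H(X) = 0.8655 dits
Redundancy: R = 0.9031 - 0.8655 = 0.0376 dits

This redundancy represents potential for compression: the source could be compressed by 0.0376 dits per symbol.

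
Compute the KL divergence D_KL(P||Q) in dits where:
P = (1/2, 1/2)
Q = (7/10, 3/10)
0.0379 dits

KL divergence: D_KL(P||Q) = Σ p(x) log(p(x)/q(x))

Computing term by term:
  x=0: 1/2 × log_10[(1/2)/(7/10)] = 1/2 × -0.1461 = -0.0731
  x=1: 1/2 × log_10[(1/2)/(3/10)] = 1/2 × 0.2218 = 0.1109

D_KL(P||Q) = 0.0379 dits

Note: KL divergence is always non-negative and equals 0 iff P = Q.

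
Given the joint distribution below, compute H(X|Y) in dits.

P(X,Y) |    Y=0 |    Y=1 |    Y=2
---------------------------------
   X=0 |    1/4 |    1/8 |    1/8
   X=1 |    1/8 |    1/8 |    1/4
0.2826 dits

Using the chain rule: H(X|Y) = H(X,Y) - H(Y)

First, compute H(X,Y) = 0.7526 dits

Marginal P(Y) = (3/8, 1/4, 3/8)
H(Y) = 0.4700 dits

H(X|Y) = H(X,Y) - H(Y) = 0.7526 - 0.4700 = 0.2826 dits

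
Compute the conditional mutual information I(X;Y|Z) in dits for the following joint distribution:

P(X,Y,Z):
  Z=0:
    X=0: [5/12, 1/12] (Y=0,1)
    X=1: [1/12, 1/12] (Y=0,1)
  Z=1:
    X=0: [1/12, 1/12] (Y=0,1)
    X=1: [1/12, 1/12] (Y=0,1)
0.0148 dits

Conditional mutual information: I(X;Y|Z) = H(X|Z) + H(Y|Z) - H(X,Y|Z)

H(Z) = 0.2764
H(X,Z) = 0.5396 → H(X|Z) = 0.2632
H(Y,Z) = 0.5396 → H(Y|Z) = 0.2632
H(X,Y,Z) = 0.7879 → H(X,Y|Z) = 0.5115

I(X;Y|Z) = 0.2632 + 0.2632 - 0.5115 = 0.0148 dits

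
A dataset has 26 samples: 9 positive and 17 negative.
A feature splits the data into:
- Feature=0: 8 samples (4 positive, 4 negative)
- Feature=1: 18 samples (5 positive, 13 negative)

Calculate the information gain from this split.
0.0328 bits

Information Gain = H(Y) - H(Y|Feature)

Before split:
P(positive) = 9/26 = 0.3462
H(Y) = 0.9306 bits

After split:
Feature=0: H = 1.0000 bits (weight = 8/26)
Feature=1: H = 0.8524 bits (weight = 18/26)
H(Y|Feature) = (8/26)×1.0000 + (18/26)×0.8524 = 0.8978 bits

Information Gain = 0.9306 - 0.8978 = 0.0328 bits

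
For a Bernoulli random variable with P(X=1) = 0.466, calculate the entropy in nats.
0.6908 nats

The binary entropy function is:
H(p) = -p log(p) - (1-p) log(1-p)

H(0.466) = -0.466 × log_e(0.466) - 0.534 × log_e(0.534)
H(0.466) = 0.6908 nats

Note: Binary entropy is maximized at p=0.5 (H=1 bit) and minimized at p=0 or p=1 (H=0).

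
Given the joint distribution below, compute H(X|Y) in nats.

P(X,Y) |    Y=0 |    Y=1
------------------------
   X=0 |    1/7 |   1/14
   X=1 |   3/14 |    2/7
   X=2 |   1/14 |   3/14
0.9902 nats

Using the chain rule: H(X|Y) = H(X,Y) - H(Y)

First, compute H(X,Y) = 1.6731 nats

Marginal P(Y) = (3/7, 4/7)
H(Y) = 0.6829 nats

H(X|Y) = H(X,Y) - H(Y) = 1.6731 - 0.6829 = 0.9902 nats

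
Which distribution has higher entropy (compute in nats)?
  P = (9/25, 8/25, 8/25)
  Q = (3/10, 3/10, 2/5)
P

Computing entropies in nats:
H(P) = 1.0970
H(Q) = 1.0889

Distribution P has higher entropy.

Intuition: The distribution closer to uniform (more spread out) has higher entropy.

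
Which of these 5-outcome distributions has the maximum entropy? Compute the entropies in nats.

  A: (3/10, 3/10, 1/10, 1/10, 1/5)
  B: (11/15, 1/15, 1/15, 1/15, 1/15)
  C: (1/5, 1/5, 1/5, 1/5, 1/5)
C

For a discrete distribution over n outcomes, entropy is maximized by the uniform distribution.

Computing entropies:
H(A) = 1.5048 nats
H(B) = 0.9496 nats
H(C) = 1.6094 nats

The uniform distribution (where all probabilities equal 1/5) achieves the maximum entropy of log_e(5) = 1.6094 nats.

Distribution C has the highest entropy.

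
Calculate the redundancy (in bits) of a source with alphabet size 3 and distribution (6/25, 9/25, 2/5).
0.0314 bits

Redundancy measures how far a source is from maximum entropy:
R = H_max - H(X)

Maximum entropy for 3 symbols: H_max = log_2(3) = 1.5850 bits
Actual entropy: H(X) = 1.5535 bits
Redundancy: R = 1.5850 - 1.5535 = 0.0314 bits

This redundancy represents potential for compression: the source could be compressed by 0.0314 bits per symbol.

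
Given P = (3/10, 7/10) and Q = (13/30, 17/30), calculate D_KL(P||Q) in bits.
0.0542 bits

KL divergence: D_KL(P||Q) = Σ p(x) log(p(x)/q(x))

Computing term by term:
  x=0: 3/10 × log_2[(3/10)/(13/30)] = 3/10 × -0.5305 = -0.1592
  x=1: 7/10 × log_2[(7/10)/(17/30)] = 7/10 × 0.3049 = 0.2134

D_KL(P||Q) = 0.0542 bits

Note: KL divergence is always non-negative and equals 0 iff P = Q.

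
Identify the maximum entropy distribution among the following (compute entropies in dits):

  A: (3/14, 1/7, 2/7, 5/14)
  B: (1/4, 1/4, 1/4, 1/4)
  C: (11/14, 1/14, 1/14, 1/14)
B

For a discrete distribution over n outcomes, entropy is maximized by the uniform distribution.

Computing entropies:
H(A) = 0.5792 dits
H(B) = 0.6021 dits
H(C) = 0.3279 dits

The uniform distribution (where all probabilities equal 1/4) achieves the maximum entropy of log_10(4) = 0.6021 dits.

Distribution B has the highest entropy.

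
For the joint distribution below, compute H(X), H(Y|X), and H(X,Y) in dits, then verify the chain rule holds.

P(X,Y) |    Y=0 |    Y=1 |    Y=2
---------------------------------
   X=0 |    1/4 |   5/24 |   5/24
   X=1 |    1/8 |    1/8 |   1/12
H(X,Y) = 0.7501, H(X) = 0.2764, H(Y|X) = 0.4736 (all in dits)

Chain rule: H(X,Y) = H(X) + H(Y|X)

Left side — joint entropy directly:
H(X,Y) = -Σ p(x,y) log p(x,y) = 0.7501 dits

Right side — compute H(Y|X) from the conditional distributions:
P(X) = (2/3, 1/3), so H(X) = 0.2764 dits
H(Y|X) = Σ_x P(X=x) · H(Y|X=x):
  P(Y|X=0) = (3/8, 5/16, 5/16), H(Y|X=0) = 0.4755, weight P(X=0) = 2/3
  P(Y|X=1) = (3/8, 3/8, 1/4), H(Y|X=1) = 0.4700, weight P(X=1) = 1/3
H(Y|X) = 0.4736 dits

H(X) + H(Y|X) = 0.2764 + 0.4736 = 0.7501 dits

Both sides equal 0.7501 dits. ✓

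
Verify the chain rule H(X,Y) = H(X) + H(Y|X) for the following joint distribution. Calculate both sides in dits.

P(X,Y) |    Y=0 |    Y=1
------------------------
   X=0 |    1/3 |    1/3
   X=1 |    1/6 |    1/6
H(X,Y) = 0.5775, H(X) = 0.2764, H(Y|X) = 0.3010 (all in dits)

Chain rule: H(X,Y) = H(X) + H(Y|X)

Left side — joint entropy directly:
H(X,Y) = -Σ p(x,y) log p(x,y) = 0.5775 dits

Right side — compute H(Y|X) from the conditional distributions:
P(X) = (2/3, 1/3), so H(X) = 0.2764 dits
H(Y|X) = Σ_x P(X=x) · H(Y|X=x):
  P(Y|X=0) = (1/2, 1/2), H(Y|X=0) = 0.3010, weight P(X=0) = 2/3
  P(Y|X=1) = (1/2, 1/2), H(Y|X=1) = 0.3010, weight P(X=1) = 1/3
H(Y|X) = 0.3010 dits

H(X) + H(Y|X) = 0.2764 + 0.3010 = 0.5775 dits

Both sides equal 0.5775 dits. ✓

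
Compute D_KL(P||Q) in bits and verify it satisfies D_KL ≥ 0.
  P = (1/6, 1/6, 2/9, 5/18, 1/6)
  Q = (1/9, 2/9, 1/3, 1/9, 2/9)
0.1964 bits

KL divergence satisfies the Gibbs inequality: D_KL(P||Q) ≥ 0 for all distributions P, Q.

D_KL(P||Q) = Σ p(x) log(p(x)/q(x))
Term by term:
  x=0: 1/6 × log_2[(1/6)/(1/9)] = 0.0975
  x=1: 1/6 × log_2[(1/6)/(2/9)] = -0.0692
  x=2: 2/9 × log_2[(2/9)/(1/3)] = -0.1300
  x=3: 5/18 × log_2[(5/18)/(1/9)] = 0.3672
  x=4: 1/6 × log_2[(1/6)/(2/9)] = -0.0692
D_KL(P||Q) = 0.1964 bits

D_KL(P||Q) = 0.1964 ≥ 0 ✓

This non-negativity is a fundamental property: relative entropy cannot be negative because it measures how different Q is from P.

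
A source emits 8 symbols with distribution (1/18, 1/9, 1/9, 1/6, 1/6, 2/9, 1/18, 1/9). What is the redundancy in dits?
0.0410 dits

Redundancy measures how far a source is from maximum entropy:
R = H_max - H(X)

Maximum entropy for 8 symbols: H_max = log_10(8) = 0.9031 dits
Actual entropy: H(X) = 0.8621 dits
Redundancy: R = 0.9031 - 0.8621 = 0.0410 dits

This redundancy represents potential for compression: the source could be compressed by 0.0410 dits per symbol.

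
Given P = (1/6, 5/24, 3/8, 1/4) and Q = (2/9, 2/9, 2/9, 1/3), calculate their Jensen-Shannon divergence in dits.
0.0065 dits

Jensen-Shannon divergence is:
JSD(P||Q) = 0.5 × D_KL(P||M) + 0.5 × D_KL(Q||M)
where M = 0.5 × (P + Q) is the mixture distribution.

M = 0.5 × (1/6, 5/24, 3/8, 1/4) + 0.5 × (2/9, 2/9, 2/9, 1/3) = (7/36, 0.215278, 0.298611, 7/24)

D_KL(P||M) = 0.0062 dits
D_KL(Q||M) = 0.0068 dits

JSD(P||Q) = 0.5 × 0.0062 + 0.5 × 0.0068 = 0.0065 dits

Unlike KL divergence, JSD is symmetric and bounded: 0 ≤ JSD ≤ log(2).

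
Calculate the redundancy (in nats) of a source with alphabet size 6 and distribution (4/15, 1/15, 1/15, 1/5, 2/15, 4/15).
0.1352 nats

Redundancy measures how far a source is from maximum entropy:
R = H_max - H(X)

Maximum entropy for 6 symbols: H_max = log_e(6) = 1.7918 nats
Actual entropy: H(X) = 1.6566 nats
Redundancy: R = 1.7918 - 1.6566 = 0.1352 nats

This redundancy represents potential for compression: the source could be compressed by 0.1352 nats per symbol.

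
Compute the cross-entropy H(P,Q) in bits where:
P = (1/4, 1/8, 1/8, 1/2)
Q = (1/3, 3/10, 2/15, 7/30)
2.0265 bits

Cross-entropy: H(P,Q) = -Σ p(x) log q(x)

Alternatively: H(P,Q) = H(P) + D_KL(P||Q)
H(P) = 1.7500 bits
D_KL(P||Q) = 0.2765 bits

H(P,Q) = 1.7500 + 0.2765 = 2.0265 bits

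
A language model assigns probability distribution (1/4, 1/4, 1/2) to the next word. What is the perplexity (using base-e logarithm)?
2.8284

Perplexity is e^H (or exp(H) for natural log).

First, H = -Σ p log p = 1.0397 nats
Perplexity = e^1.0397 = 2.8284

Interpretation: The model's uncertainty is equivalent to choosing uniformly among 2.8 options.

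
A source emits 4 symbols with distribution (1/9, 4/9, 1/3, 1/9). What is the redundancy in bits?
0.2473 bits

Redundancy measures how far a source is from maximum entropy:
R = H_max - H(X)

Maximum entropy for 4 symbols: H_max = log_2(4) = 2.0000 bits
Actual entropy: H(X) = 1.7527 bits
Redundancy: R = 2.0000 - 1.7527 = 0.2473 bits

This redundancy represents potential for compression: the source could be compressed by 0.2473 bits per symbol.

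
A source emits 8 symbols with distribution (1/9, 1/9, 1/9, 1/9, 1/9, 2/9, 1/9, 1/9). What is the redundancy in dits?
0.0157 dits

Redundancy measures how far a source is from maximum entropy:
R = H_max - H(X)

Maximum entropy for 8 symbols: H_max = log_10(8) = 0.9031 dits
Actual entropy: H(X) = 0.8873 dits
Redundancy: R = 0.9031 - 0.8873 = 0.0157 dits

This redundancy represents potential for compression: the source could be compressed by 0.0157 dits per symbol.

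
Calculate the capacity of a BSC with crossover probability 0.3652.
0.0531 bits

For a binary symmetric channel (BSC) with error probability p:
Capacity C = 1 - H(p) bits per symbol

where H(p) = -p log₂(p) - (1-p) log₂(1-p) is the binary entropy function.

H(0.3652) = 0.9469 bits
C = 1 - 0.9469 = 0.0531 bits per symbol

This means we can reliably transmit up to 0.0531 bits of information per channel use.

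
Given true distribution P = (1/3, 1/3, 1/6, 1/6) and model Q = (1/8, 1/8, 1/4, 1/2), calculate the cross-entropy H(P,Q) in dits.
0.7526 dits

Cross-entropy: H(P,Q) = -Σ p(x) log q(x)

Alternatively: H(P,Q) = H(P) + D_KL(P||Q)
H(P) = 0.5775 dits
D_KL(P||Q) = 0.1751 dits

H(P,Q) = 0.5775 + 0.1751 = 0.7526 dits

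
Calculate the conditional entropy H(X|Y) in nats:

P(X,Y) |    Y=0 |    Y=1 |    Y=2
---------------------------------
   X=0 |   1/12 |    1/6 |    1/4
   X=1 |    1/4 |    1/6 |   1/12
0.6059 nats

Using the chain rule: H(X|Y) = H(X,Y) - H(Y)

First, compute H(X,Y) = 1.7046 nats

Marginal P(Y) = (1/3, 1/3, 1/3)
H(Y) = 1.0986 nats

H(X|Y) = H(X,Y) - H(Y) = 1.7046 - 1.0986 = 0.6059 nats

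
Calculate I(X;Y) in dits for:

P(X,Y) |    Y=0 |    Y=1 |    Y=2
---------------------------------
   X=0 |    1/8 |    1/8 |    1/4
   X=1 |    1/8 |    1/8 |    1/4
0.0000 dits

Mutual information: I(X;Y) = H(X) + H(Y) - H(X,Y)

Marginals:
P(X) = (1/2, 1/2), H(X) = 0.3010 dits
P(Y) = (1/4, 1/4, 1/2), H(Y) = 0.4515 dits

Joint entropy: H(X,Y) = 0.7526 dits

I(X;Y) = 0.3010 + 0.4515 - 0.7526 = 0.0000 dits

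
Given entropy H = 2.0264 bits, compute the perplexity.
4.0739

Perplexity is 2^H (or exp(H) for natural log).

H = 2.0264 bits
Perplexity = 2^2.0264 = 4.0739

Interpretation: The model's uncertainty is equivalent to choosing uniformly among 4.1 options.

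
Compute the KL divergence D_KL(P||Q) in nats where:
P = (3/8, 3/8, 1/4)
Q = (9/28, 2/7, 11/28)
0.0468 nats

KL divergence: D_KL(P||Q) = Σ p(x) log(p(x)/q(x))

Computing term by term:
  x=0: 3/8 × log_e[(3/8)/(9/28)] = 3/8 × 0.1542 = 0.0578
  x=1: 3/8 × log_e[(3/8)/(2/7)] = 3/8 × 0.2719 = 0.1020
  x=2: 1/4 × log_e[(1/4)/(11/28)] = 1/4 × -0.4520 = -0.1130

D_KL(P||Q) = 0.0468 nats

Note: KL divergence is always non-negative and equals 0 iff P = Q.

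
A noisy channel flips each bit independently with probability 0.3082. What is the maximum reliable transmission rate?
0.1089 bits

For a binary symmetric channel (BSC) with error probability p:
Capacity C = 1 - H(p) bits per symbol

where H(p) = -p log₂(p) - (1-p) log₂(1-p) is the binary entropy function.

H(0.3082) = 0.8911 bits
C = 1 - 0.8911 = 0.1089 bits per symbol

This means we can reliably transmit up to 0.1089 bits of information per channel use.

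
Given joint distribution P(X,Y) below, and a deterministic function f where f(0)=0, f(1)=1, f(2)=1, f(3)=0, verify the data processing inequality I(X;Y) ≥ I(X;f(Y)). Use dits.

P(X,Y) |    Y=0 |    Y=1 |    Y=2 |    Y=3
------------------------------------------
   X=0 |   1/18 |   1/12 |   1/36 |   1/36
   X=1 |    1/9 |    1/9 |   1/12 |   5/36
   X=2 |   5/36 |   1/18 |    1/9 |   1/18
I(X;Y) = 0.0210, I(X;f(Y)) = 0.0022, inequality holds: 0.0210 ≥ 0.0022

Data Processing Inequality: For any Markov chain X → Y → Z, we have I(X;Y) ≥ I(X;Z).

Here Z = f(Y) is a deterministic function of Y, forming X → Y → Z.

Original I(X;Y) = 0.0210 dits

After applying f:
P(X,Z) where Z=f(Y):
- P(X,Z=0) = P(X,Y=0) + P(X,Y=3)
- P(X,Z=1) = P(X,Y=1) + P(X,Y=2)

I(X;Z) = I(X;f(Y)) = 0.0022 dits

Verification: 0.0210 ≥ 0.0022 ✓

Information cannot be created by processing; the function f can only lose information about X.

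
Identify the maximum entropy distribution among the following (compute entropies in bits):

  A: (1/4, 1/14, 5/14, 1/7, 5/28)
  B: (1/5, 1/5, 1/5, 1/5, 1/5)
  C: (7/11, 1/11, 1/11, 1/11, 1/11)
B

For a discrete distribution over n outcomes, entropy is maximized by the uniform distribution.

Computing entropies:
H(A) = 2.1473 bits
H(B) = 2.3219 bits
H(C) = 1.6729 bits

The uniform distribution (where all probabilities equal 1/5) achieves the maximum entropy of log_2(5) = 2.3219 bits.

Distribution B has the highest entropy.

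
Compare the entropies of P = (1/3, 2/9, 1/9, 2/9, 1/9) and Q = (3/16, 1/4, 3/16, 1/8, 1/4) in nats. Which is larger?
Q

Computing entropies in nats:
H(P) = 1.5230
H(Q) = 1.5808

Distribution Q has higher entropy.

Intuition: The distribution closer to uniform (more spread out) has higher entropy.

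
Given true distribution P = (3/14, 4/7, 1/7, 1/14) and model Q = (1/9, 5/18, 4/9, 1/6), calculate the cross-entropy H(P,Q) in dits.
0.6283 dits

Cross-entropy: H(P,Q) = -Σ p(x) log q(x)

Alternatively: H(P,Q) = H(P) + D_KL(P||Q)
H(P) = 0.4848 dits
D_KL(P||Q) = 0.1434 dits

H(P,Q) = 0.4848 + 0.1434 = 0.6283 dits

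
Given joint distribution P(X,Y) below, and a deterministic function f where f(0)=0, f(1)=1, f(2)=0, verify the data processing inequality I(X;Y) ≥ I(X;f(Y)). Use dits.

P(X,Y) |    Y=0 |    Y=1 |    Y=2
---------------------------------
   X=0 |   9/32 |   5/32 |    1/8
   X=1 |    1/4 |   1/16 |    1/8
I(X;Y) = 0.0060, I(X;f(Y)) = 0.0059, inequality holds: 0.0060 ≥ 0.0059

Data Processing Inequality: For any Markov chain X → Y → Z, we have I(X;Y) ≥ I(X;Z).

Here Z = f(Y) is a deterministic function of Y, forming X → Y → Z.

Original I(X;Y) = 0.0060 dits

After applying f:
P(X,Z) where Z=f(Y):
- P(X,Z=0) = P(X,Y=0) + P(X,Y=2)
- P(X,Z=1) = P(X,Y=1)

I(X;Z) = I(X;f(Y)) = 0.0059 dits

Verification: 0.0060 ≥ 0.0059 ✓

Information cannot be created by processing; the function f can only lose information about X.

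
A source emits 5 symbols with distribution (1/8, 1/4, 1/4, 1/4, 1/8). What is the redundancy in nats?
0.0499 nats

Redundancy measures how far a source is from maximum entropy:
R = H_max - H(X)

Maximum entropy for 5 symbols: H_max = log_e(5) = 1.6094 nats
Actual entropy: H(X) = 1.5596 nats
Redundancy: R = 1.6094 - 1.5596 = 0.0499 nats

This redundancy represents potential for compression: the source could be compressed by 0.0499 nats per symbol.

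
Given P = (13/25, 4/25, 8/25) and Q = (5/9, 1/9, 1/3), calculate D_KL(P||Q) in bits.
0.0157 bits

KL divergence: D_KL(P||Q) = Σ p(x) log(p(x)/q(x))

Computing term by term:
  x=0: 13/25 × log_2[(13/25)/(5/9)] = 13/25 × -0.0954 = -0.0496
  x=1: 4/25 × log_2[(4/25)/(1/9)] = 4/25 × 0.5261 = 0.0842
  x=2: 8/25 × log_2[(8/25)/(1/3)] = 8/25 × -0.0589 = -0.0188

D_KL(P||Q) = 0.0157 bits

Note: KL divergence is always non-negative and equals 0 iff P = Q.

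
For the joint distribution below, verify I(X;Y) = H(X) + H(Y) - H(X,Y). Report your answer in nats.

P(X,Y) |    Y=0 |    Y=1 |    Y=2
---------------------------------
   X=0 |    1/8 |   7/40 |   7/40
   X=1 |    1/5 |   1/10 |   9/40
I(X;Y) = 0.0210 nats

Mutual information has multiple equivalent forms:
- I(X;Y) = H(X) - H(X|Y)
- I(X;Y) = H(Y) - H(Y|X)
- I(X;Y) = H(X) + H(Y) - H(X,Y)

Computing all quantities:
H(X) = 0.6919, H(Y) = 1.0868, H(X,Y) = 1.7577
H(X|Y) = 0.6709, H(Y|X) = 1.0658

Verification:
H(X) - H(X|Y) = 0.6919 - 0.6709 = 0.0210
H(Y) - H(Y|X) = 1.0868 - 1.0658 = 0.0210
H(X) + H(Y) - H(X,Y) = 0.6919 + 1.0868 - 1.7577 = 0.0210

All forms give I(X;Y) = 0.0210 nats. ✓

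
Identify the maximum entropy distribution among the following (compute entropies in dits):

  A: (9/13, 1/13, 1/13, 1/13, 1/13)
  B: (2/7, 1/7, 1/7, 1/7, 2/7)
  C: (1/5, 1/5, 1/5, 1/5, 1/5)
C

For a discrete distribution over n outcomes, entropy is maximized by the uniform distribution.

Computing entropies:
H(A) = 0.4533 dits
H(B) = 0.6731 dits
H(C) = 0.6990 dits

The uniform distribution (where all probabilities equal 1/5) achieves the maximum entropy of log_10(5) = 0.6990 dits.

Distribution C has the highest entropy.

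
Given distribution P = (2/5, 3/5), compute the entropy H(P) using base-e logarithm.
0.6730 nats

Shannon entropy is H(X) = -Σ p(x) log p(x).

For P = (2/5, 3/5):
H = -2/5 × log_e(2/5) -3/5 × log_e(3/5)
H = 0.6730 nats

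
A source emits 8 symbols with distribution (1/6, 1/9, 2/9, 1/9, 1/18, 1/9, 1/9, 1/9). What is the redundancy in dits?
0.0284 dits

Redundancy measures how far a source is from maximum entropy:
R = H_max - H(X)

Maximum entropy for 8 symbols: H_max = log_10(8) = 0.9031 dits
Actual entropy: H(X) = 0.8747 dits
Redundancy: R = 0.9031 - 0.8747 = 0.0284 dits

This redundancy represents potential for compression: the source could be compressed by 0.0284 dits per symbol.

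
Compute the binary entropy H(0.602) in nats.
0.6722 nats

The binary entropy function is:
H(p) = -p log(p) - (1-p) log(1-p)

H(0.602) = -0.602 × log_e(0.602) - 0.398 × log_e(0.398)
H(0.602) = 0.6722 nats

Note: Binary entropy is maximized at p=0.5 (H=1 bit) and minimized at p=0 or p=1 (H=0).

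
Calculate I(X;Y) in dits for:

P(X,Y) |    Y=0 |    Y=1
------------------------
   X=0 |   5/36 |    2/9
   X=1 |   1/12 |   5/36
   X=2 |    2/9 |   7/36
0.0050 dits

Mutual information: I(X;Y) = H(X) + H(Y) - H(X,Y)

Marginals:
P(X) = (13/36, 2/9, 5/12), H(X) = 0.4633 dits
P(Y) = (4/9, 5/9), H(Y) = 0.2983 dits

Joint entropy: H(X,Y) = 0.7567 dits

I(X;Y) = 0.4633 + 0.2983 - 0.7567 = 0.0050 dits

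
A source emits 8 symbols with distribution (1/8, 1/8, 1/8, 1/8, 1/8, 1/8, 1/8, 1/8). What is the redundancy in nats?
0.0000 nats

Redundancy measures how far a source is from maximum entropy:
R = H_max - H(X)

Maximum entropy for 8 symbols: H_max = log_e(8) = 2.0794 nats
Actual entropy: H(X) = 2.0794 nats
Redundancy: R = 2.0794 - 2.0794 = 0.0000 nats

This redundancy represents potential for compression: the source could be compressed by 0.0000 nats per symbol.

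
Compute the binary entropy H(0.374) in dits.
0.2871 dits

The binary entropy function is:
H(p) = -p log(p) - (1-p) log(1-p)

H(0.374) = -0.374 × log_10(0.374) - 0.626 × log_10(0.626)
H(0.374) = 0.2871 dits

Note: Binary entropy is maximized at p=0.5 (H=1 bit) and minimized at p=0 or p=1 (H=0).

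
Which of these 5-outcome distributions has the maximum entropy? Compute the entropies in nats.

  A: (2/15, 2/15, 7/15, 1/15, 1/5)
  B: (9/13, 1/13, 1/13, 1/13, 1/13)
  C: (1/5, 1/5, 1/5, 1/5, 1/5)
C

For a discrete distribution over n outcomes, entropy is maximized by the uniform distribution.

Computing entropies:
H(A) = 1.3954 nats
H(B) = 1.0438 nats
H(C) = 1.6094 nats

The uniform distribution (where all probabilities equal 1/5) achieves the maximum entropy of log_e(5) = 1.6094 nats.

Distribution C has the highest entropy.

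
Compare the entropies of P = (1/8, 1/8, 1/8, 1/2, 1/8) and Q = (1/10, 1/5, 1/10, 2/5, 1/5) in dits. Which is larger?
Q

Computing entropies in dits:
H(P) = 0.6021
H(Q) = 0.6388

Distribution Q has higher entropy.

Intuition: The distribution closer to uniform (more spread out) has higher entropy.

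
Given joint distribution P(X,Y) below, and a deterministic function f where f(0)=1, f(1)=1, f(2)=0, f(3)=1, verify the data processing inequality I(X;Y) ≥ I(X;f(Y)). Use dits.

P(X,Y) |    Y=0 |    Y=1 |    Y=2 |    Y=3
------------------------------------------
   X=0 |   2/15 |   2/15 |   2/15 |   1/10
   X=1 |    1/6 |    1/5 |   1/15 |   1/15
I(X;Y) = 0.0101, I(X;f(Y)) = 0.0061, inequality holds: 0.0101 ≥ 0.0061

Data Processing Inequality: For any Markov chain X → Y → Z, we have I(X;Y) ≥ I(X;Z).

Here Z = f(Y) is a deterministic function of Y, forming X → Y → Z.

Original I(X;Y) = 0.0101 dits

After applying f:
P(X,Z) where Z=f(Y):
- P(X,Z=0) = P(X,Y=2)
- P(X,Z=1) = P(X,Y=0) + P(X,Y=1) + P(X,Y=3)

I(X;Z) = I(X;f(Y)) = 0.0061 dits

Verification: 0.0101 ≥ 0.0061 ✓

Information cannot be created by processing; the function f can only lose information about X.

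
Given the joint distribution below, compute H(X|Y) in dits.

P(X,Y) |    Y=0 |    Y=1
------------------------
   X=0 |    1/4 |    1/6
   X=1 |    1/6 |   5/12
0.2734 dits

Using the chain rule: H(X|Y) = H(X,Y) - H(Y)

First, compute H(X,Y) = 0.5683 dits

Marginal P(Y) = (5/12, 7/12)
H(Y) = 0.2950 dits

H(X|Y) = H(X,Y) - H(Y) = 0.5683 - 0.2950 = 0.2734 dits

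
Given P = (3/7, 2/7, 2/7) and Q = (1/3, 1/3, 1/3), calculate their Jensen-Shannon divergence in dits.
0.0021 dits

Jensen-Shannon divergence is:
JSD(P||Q) = 0.5 × D_KL(P||M) + 0.5 × D_KL(Q||M)
where M = 0.5 × (P + Q) is the mixture distribution.

M = 0.5 × (3/7, 2/7, 2/7) + 0.5 × (1/3, 1/3, 1/3) = (8/21, 0.309524, 0.309524)

D_KL(P||M) = 0.0021 dits
D_KL(Q||M) = 0.0021 dits

JSD(P||Q) = 0.5 × 0.0021 + 0.5 × 0.0021 = 0.0021 dits

Unlike KL divergence, JSD is symmetric and bounded: 0 ≤ JSD ≤ log(2).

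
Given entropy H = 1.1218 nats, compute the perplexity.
3.0704

Perplexity is e^H (or exp(H) for natural log).

H = 1.1218 nats
Perplexity = e^1.1218 = 3.0704

Interpretation: The model's uncertainty is equivalent to choosing uniformly among 3.1 options.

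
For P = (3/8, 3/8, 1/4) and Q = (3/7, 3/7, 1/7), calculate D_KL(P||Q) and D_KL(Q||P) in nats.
D_KL(P||Q) = 0.0398, D_KL(Q||P) = 0.0345

KL divergence is not symmetric: D_KL(P||Q) ≠ D_KL(Q||P) in general.

D_KL(P||Q) = 0.0398 nats
D_KL(Q||P) = 0.0345 nats

No, they are not equal!

This asymmetry is why KL divergence is not a true distance metric.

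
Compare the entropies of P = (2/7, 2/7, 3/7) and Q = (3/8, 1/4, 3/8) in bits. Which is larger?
Q

Computing entropies in bits:
H(P) = 1.5567
H(Q) = 1.5613

Distribution Q has higher entropy.

Intuition: The distribution closer to uniform (more spread out) has higher entropy.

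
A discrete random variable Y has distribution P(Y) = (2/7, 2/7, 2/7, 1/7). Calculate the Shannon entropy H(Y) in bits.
1.9502 bits

Shannon entropy is H(X) = -Σ p(x) log p(x).

For P = (2/7, 2/7, 2/7, 1/7):
H = -2/7 × log_2(2/7) -2/7 × log_2(2/7) -2/7 × log_2(2/7) -1/7 × log_2(1/7)
H = 1.9502 bits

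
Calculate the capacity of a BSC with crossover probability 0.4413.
0.0100 bits

For a binary symmetric channel (BSC) with error probability p:
Capacity C = 1 - H(p) bits per symbol

where H(p) = -p log₂(p) - (1-p) log₂(1-p) is the binary entropy function.

H(0.4413) = 0.9900 bits
C = 1 - 0.9900 = 0.0100 bits per symbol

This means we can reliably transmit up to 0.0100 bits of information per channel use.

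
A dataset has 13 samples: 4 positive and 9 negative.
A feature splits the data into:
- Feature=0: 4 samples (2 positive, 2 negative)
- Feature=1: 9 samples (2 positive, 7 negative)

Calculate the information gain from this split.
0.0537 bits

Information Gain = H(Y) - H(Y|Feature)

Before split:
P(positive) = 4/13 = 0.3077
H(Y) = 0.8905 bits

After split:
Feature=0: H = 1.0000 bits (weight = 4/13)
Feature=1: H = 0.7642 bits (weight = 9/13)
H(Y|Feature) = (4/13)×1.0000 + (9/13)×0.7642 = 0.8368 bits

Information Gain = 0.8905 - 0.8368 = 0.0537 bits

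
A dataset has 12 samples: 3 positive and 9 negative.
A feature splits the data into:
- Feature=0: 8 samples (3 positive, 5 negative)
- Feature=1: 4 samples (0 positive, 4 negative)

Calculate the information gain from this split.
0.1750 bits

Information Gain = H(Y) - H(Y|Feature)

Before split:
P(positive) = 3/12 = 0.2500
H(Y) = 0.8113 bits

After split:
Feature=0: H = 0.9544 bits (weight = 8/12)
Feature=1: H = 0.0000 bits (weight = 4/12)
H(Y|Feature) = (8/12)×0.9544 + (4/12)×0.0000 = 0.6363 bits

Information Gain = 0.8113 - 0.6363 = 0.1750 bits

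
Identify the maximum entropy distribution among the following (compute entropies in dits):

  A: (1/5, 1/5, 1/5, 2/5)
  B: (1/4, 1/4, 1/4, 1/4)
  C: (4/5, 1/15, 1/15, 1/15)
B

For a discrete distribution over n outcomes, entropy is maximized by the uniform distribution.

Computing entropies:
H(A) = 0.5786 dits
H(B) = 0.6021 dits
H(C) = 0.3127 dits

The uniform distribution (where all probabilities equal 1/4) achieves the maximum entropy of log_10(4) = 0.6021 dits.

Distribution B has the highest entropy.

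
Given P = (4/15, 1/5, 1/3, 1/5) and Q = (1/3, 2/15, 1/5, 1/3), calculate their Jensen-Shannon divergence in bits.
0.0318 bits

Jensen-Shannon divergence is:
JSD(P||Q) = 0.5 × D_KL(P||M) + 0.5 × D_KL(Q||M)
where M = 0.5 × (P + Q) is the mixture distribution.

M = 0.5 × (4/15, 1/5, 1/3, 1/5) + 0.5 × (1/3, 2/15, 1/5, 1/3) = (3/10, 1/6, 4/15, 4/15)

D_KL(P||M) = 0.0316 bits
D_KL(Q||M) = 0.0320 bits

JSD(P||Q) = 0.5 × 0.0316 + 0.5 × 0.0320 = 0.0318 bits

Unlike KL divergence, JSD is symmetric and bounded: 0 ≤ JSD ≤ log(2).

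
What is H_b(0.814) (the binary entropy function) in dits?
0.2086 dits

The binary entropy function is:
H(p) = -p log(p) - (1-p) log(1-p)

H(0.814) = -0.814 × log_10(0.814) - 0.186 × log_10(0.186)
H(0.814) = 0.2086 dits

Note: Binary entropy is maximized at p=0.5 (H=1 bit) and minimized at p=0 or p=1 (H=0).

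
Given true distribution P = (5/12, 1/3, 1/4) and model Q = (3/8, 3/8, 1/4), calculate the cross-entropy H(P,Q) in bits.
1.5613 bits

Cross-entropy: H(P,Q) = -Σ p(x) log q(x)

Alternatively: H(P,Q) = H(P) + D_KL(P||Q)
H(P) = 1.5546 bits
D_KL(P||Q) = 0.0067 bits

H(P,Q) = 1.5546 + 0.0067 = 1.5613 bits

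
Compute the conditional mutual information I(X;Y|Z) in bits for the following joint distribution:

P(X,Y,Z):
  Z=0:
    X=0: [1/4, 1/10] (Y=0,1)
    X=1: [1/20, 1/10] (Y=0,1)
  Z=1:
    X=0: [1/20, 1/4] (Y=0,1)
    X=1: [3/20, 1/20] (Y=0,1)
0.1739 bits

Conditional mutual information: I(X;Y|Z) = H(X|Z) + H(Y|Z) - H(X,Y|Z)

H(Z) = 1.0000
H(X,Z) = 1.9261 → H(X|Z) = 0.9261
H(Y,Z) = 1.9710 → H(Y|Z) = 0.9710
H(X,Y,Z) = 2.7232 → H(X,Y|Z) = 1.7232

I(X;Y|Z) = 0.9261 + 0.9710 - 1.7232 = 0.1739 bits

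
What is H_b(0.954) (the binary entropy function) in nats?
0.1866 nats

The binary entropy function is:
H(p) = -p log(p) - (1-p) log(1-p)

H(0.954) = -0.954 × log_e(0.954) - 0.046 × log_e(0.046)
H(0.954) = 0.1866 nats

Note: Binary entropy is maximized at p=0.5 (H=1 bit) and minimized at p=0 or p=1 (H=0).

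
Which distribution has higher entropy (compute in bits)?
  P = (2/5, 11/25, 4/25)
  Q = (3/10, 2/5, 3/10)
Q

Computing entropies in bits:
H(P) = 1.4729
H(Q) = 1.5710

Distribution Q has higher entropy.

Intuition: The distribution closer to uniform (more spread out) has higher entropy.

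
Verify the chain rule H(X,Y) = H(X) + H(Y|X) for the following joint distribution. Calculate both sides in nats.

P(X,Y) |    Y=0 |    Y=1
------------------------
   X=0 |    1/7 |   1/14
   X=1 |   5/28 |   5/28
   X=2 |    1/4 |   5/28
H(X,Y) = 1.7360, H(X) = 1.0609, H(Y|X) = 0.6750 (all in nats)

Chain rule: H(X,Y) = H(X) + H(Y|X)

Left side — joint entropy directly:
H(X,Y) = -Σ p(x,y) log p(x,y) = 1.7360 nats

Right side — compute H(Y|X) from the conditional distributions:
P(X) = (3/14, 5/14, 3/7), so H(X) = 1.0609 nats
H(Y|X) = Σ_x P(X=x) · H(Y|X=x):
  P(Y|X=0) = (2/3, 1/3), H(Y|X=0) = 0.6365, weight P(X=0) = 3/14
  P(Y|X=1) = (1/2, 1/2), H(Y|X=1) = 0.6931, weight P(X=1) = 5/14
  P(Y|X=2) = (7/12, 5/12), H(Y|X=2) = 0.6792, weight P(X=2) = 3/7
H(Y|X) = 0.6750 nats

H(X) + H(Y|X) = 1.0609 + 0.6750 = 1.7360 nats

Both sides equal 1.7360 nats. ✓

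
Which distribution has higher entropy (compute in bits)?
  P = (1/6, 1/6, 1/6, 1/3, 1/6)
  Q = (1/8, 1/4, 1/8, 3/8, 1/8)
P

Computing entropies in bits:
H(P) = 2.2516
H(Q) = 2.1556

Distribution P has higher entropy.

Intuition: The distribution closer to uniform (more spread out) has higher entropy.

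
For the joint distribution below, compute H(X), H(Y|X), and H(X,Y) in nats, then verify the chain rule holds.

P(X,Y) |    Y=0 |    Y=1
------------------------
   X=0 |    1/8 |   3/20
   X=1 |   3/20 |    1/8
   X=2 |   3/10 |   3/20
H(X,Y) = 1.7348, H(X) = 1.0694, H(Y|X) = 0.6654 (all in nats)

Chain rule: H(X,Y) = H(X) + H(Y|X)

Left side — joint entropy directly:
H(X,Y) = -Σ p(x,y) log p(x,y) = 1.7348 nats

Right side — compute H(Y|X) from the conditional distributions:
P(X) = (11/40, 11/40, 9/20), so H(X) = 1.0694 nats
H(Y|X) = Σ_x P(X=x) · H(Y|X=x):
  P(Y|X=0) = (5/11, 6/11), H(Y|X=0) = 0.6890, weight P(X=0) = 11/40
  P(Y|X=1) = (6/11, 5/11), H(Y|X=1) = 0.6890, weight P(X=1) = 11/40
  P(Y|X=2) = (2/3, 1/3), H(Y|X=2) = 0.6365, weight P(X=2) = 9/20
H(Y|X) = 0.6654 nats

H(X) + H(Y|X) = 1.0694 + 0.6654 = 1.7348 nats

Both sides equal 1.7348 nats. ✓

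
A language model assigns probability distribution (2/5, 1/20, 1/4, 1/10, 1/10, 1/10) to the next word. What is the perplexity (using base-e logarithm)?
4.7287

Perplexity is e^H (or exp(H) for natural log).

First, H = -Σ p log p = 1.5537 nats
Perplexity = e^1.5537 = 4.7287

Interpretation: The model's uncertainty is equivalent to choosing uniformly among 4.7 options.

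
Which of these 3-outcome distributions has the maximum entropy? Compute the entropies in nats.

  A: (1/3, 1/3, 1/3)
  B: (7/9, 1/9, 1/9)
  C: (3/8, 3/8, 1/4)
A

For a discrete distribution over n outcomes, entropy is maximized by the uniform distribution.

Computing entropies:
H(A) = 1.0986 nats
H(B) = 0.6837 nats
H(C) = 1.0822 nats

The uniform distribution (where all probabilities equal 1/3) achieves the maximum entropy of log_e(3) = 1.0986 nats.

Distribution A has the highest entropy.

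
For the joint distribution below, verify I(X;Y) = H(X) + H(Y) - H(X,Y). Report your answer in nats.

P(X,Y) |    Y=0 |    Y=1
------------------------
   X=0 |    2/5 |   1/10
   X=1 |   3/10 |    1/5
I(X;Y) = 0.0242 nats

Mutual information has multiple equivalent forms:
- I(X;Y) = H(X) - H(X|Y)
- I(X;Y) = H(Y) - H(Y|X)
- I(X;Y) = H(X) + H(Y) - H(X,Y)

Computing all quantities:
H(X) = 0.6931, H(Y) = 0.6109, H(X,Y) = 1.2799
H(X|Y) = 0.6690, H(Y|X) = 0.5867

Verification:
H(X) - H(X|Y) = 0.6931 - 0.6690 = 0.0242
H(Y) - H(Y|X) = 0.6109 - 0.5867 = 0.0242
H(X) + H(Y) - H(X,Y) = 0.6931 + 0.6109 - 1.2799 = 0.0242

All forms give I(X;Y) = 0.0242 nats. ✓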